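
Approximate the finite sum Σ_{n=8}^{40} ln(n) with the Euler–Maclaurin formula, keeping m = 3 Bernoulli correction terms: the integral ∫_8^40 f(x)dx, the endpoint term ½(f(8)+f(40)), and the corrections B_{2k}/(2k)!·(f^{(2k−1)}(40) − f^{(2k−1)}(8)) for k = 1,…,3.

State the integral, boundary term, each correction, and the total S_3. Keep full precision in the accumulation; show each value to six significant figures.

S_3 ≈ 101.795

∫_8^40 ln(x) dx evaluates to 98.9196.
Endpoint term: (f(8) + f(40))/2 = (2.07944 + 3.68888)/2 = 2.88416.
So far: 101.804.
Order-1 term: 1/12 · (0.0250000 − 0.125000) = -0.00833333.
After k=1: 101.795.
Order-2 term: −1/720 · (3.12500e-05 − 0.00390625) = 5.38194e-06.
After k=2: 101.795.
Order-3 term: 1/30240 · (2.34375e-07 − 0.000732422) = -2.42125e-08.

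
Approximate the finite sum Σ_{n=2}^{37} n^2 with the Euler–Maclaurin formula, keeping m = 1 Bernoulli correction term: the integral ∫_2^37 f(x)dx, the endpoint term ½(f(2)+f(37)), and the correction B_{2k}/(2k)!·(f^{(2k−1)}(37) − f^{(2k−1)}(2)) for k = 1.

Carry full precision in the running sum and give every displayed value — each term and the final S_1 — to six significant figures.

The integral term ∫_2^37 x^2 dx = 16881.7.
Endpoint term: (f(2) + f(37))/2 = (4.00000 + 1369.00)/2 = 686.500.
Running total after boundary: 17568.2.
k=1: B_{2}/(2)! × [f^{(1)}(37) − f^{(1)}(2)] = 1/12 × (74.0000 − 4.00000) = 5.83333.

S_1 ≈ 17574.0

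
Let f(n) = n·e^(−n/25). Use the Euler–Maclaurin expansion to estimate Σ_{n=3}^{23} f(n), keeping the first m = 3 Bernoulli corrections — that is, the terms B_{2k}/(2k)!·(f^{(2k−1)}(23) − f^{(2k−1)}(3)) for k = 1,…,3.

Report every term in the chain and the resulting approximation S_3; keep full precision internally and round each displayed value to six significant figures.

Integral: ∫_3^23 x·e^(−x/25) dx = 142.621.
Endpoint term: (f(3) + f(23))/2 = (2.66076 + 9.16594)/2 = 5.91335.
So far: 148.535.
Order-1 term: 1/12 · (0.0318815 − 0.780490) = -0.0623840.
Partial sum through k=1: 148.472.
Order-2 term: −1/720 · (0.00132627 − 0.00408693) = 3.83425e-06.
Partial sum through k=2: 148.472.
Order-3 term: 1/30240 · (4.16245e-06 − 1.10801e-05) = -2.28759e-10.

S_3 ≈ 148.472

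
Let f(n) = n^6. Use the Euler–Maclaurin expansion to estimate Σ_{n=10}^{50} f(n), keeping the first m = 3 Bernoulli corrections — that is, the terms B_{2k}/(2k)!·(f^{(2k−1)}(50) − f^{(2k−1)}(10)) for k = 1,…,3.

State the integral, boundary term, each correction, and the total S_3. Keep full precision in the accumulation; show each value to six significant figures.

∫_10^50 x^6 dx evaluates to 1.11606e+11.
Endpoint term: (f(10) + f(50))/2 = (1.00000e+06 + 1.56250e+10)/2 = 7.81300e+09.
Integral + boundary = 1.19419e+11.
Order-1 term: 1/12 · (1.87500e+09 − 600000) = 1.56200e+08.
Partial sum through k=1: 1.19575e+11.
Order-2 term: −1/720 · (1.50000e+07 − 120000) = -20666.7.
Partial sum through k=2: 1.19575e+11.
Order-3 term: 1/30240 · (36000.0 − 7200.00) = 0.952381.

S_3 ≈ 1.19575e+11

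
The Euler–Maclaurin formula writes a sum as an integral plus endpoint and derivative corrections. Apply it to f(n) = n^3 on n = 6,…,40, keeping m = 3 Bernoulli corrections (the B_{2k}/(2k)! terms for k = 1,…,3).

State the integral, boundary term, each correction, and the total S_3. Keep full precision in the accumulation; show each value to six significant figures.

S_3 ≈ 672175

The integral term ∫_6^40 x^3 dx = 639676.
½[f(6) + f(40)] = ½[216.000 + 64000.0] = 32108.0.
So far: 671784.
Correction k=1: B_{2}/2! · (f^{(1)}(40) − f^{(1)}(6)) = 1/12 · (4800.00 − 108.000) = 391.000.
Running total after k=1: 672175.
Correction k=2: B_{4}/4! · (f^{(3)}(40) − f^{(3)}(6)) = −1/720 · (6.00000 − 6.00000) = 0.00000.
Running total after k=2: 672175.
Correction k=3: B_{6}/6! · (f^{(5)}(40) − f^{(5)}(6)) = 1/30240 · (0.00000 − 0.00000) = 0.00000.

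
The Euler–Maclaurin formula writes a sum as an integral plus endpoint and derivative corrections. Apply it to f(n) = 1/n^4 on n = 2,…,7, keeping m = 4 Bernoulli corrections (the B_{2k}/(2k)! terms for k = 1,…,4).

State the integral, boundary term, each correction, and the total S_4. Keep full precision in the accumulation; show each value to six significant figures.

S_4 ≈ 0.0814379

∫_2^7 1/x^4 dx evaluates to 0.0406948.
½[f(2) + f(7)] = ½[0.0625000 + 0.000416493] = 0.0314582.
Integral + boundary = 0.0721531.
Order-1 term: 1/12 · (-0.000237996 − (-0.125000)) = 0.0103968.
Running total after k=1: 0.0825499.
Order-2 term: −1/720 · (-0.000145712 − (-0.937500)) = -0.00130188.
Running total after k=2: 0.0812480.
Order-3 term: 1/30240 · (-0.000166528 − (-13.1250)) = 0.000434022.
Running total after k=3: 0.0816821.
Order-4 term: −1/1209600 · (-0.000305868 − (-295.312)) = -0.000244140.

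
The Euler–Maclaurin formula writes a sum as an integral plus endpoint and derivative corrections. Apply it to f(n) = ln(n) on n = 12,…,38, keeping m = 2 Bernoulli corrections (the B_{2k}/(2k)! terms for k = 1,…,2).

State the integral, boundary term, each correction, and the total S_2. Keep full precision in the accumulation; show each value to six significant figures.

S_2 ≈ 85.4659

∫_12^38 ln(x) dx evaluates to 82.4094.
½[f(12) + f(38)] = ½[2.48491 + 3.63759] = 3.06125.
Integral + boundary = 85.4706.
Order-1 term: 1/12 · (0.0263158 − 0.0833333) = -0.00475146.
After k=1: 85.4659.
Order-2 term: −1/720 · (3.64485e-05 − 0.00115741) = 1.55689e-06.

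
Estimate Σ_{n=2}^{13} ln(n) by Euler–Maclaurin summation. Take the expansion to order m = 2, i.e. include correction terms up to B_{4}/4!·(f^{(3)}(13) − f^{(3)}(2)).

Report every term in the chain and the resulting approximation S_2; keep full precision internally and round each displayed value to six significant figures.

∫_2^13 ln(x) dx evaluates to 20.9580.
½[f(2) + f(13)] = ½[0.693147 + 2.56495] = 1.62905.
Running total after boundary: 22.5871.
Order-1 term: 1/12 · (0.0769231 − 0.500000) = -0.0352564.
After k=1: 22.5518.
Order-2 term: −1/720 · (0.000910332 − 0.250000) = 0.000345958.

S_2 ≈ 22.5522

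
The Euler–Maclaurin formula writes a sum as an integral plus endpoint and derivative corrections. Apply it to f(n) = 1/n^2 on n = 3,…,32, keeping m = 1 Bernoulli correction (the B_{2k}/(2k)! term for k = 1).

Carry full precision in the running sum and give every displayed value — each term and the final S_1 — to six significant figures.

∫_3^32 1/x^2 dx evaluates to 0.302083.
Boundary: ½(f(3) + f(32)) = ½(0.111111 + 0.000976562) = 0.0560438.
Integral + boundary = 0.358127.
k=1: B_{2}/(2)! × [f^{(1)}(32) − f^{(1)}(3)] = 1/12 × (-6.10352e-05 − (-0.0740741)) = 0.00616775.

S_1 ≈ 0.364295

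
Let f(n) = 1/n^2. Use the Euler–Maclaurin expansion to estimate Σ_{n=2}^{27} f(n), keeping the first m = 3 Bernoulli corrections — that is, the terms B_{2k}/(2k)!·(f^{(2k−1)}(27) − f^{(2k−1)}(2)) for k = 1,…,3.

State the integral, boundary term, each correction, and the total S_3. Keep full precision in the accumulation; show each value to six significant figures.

The integral term ∫_2^27 1/x^2 dx = 0.462963.
Endpoint term: (f(2) + f(27))/2 = (0.250000 + 0.00137174)/2 = 0.125686.
Integral + boundary = 0.588649.
Order-1 term: 1/12 · (-0.000101611 − (-0.250000)) = 0.0208249.
After k=1: 0.609474.
Order-2 term: −1/720 · (-1.67260e-06 − (-0.750000)) = -0.00104166.
After k=2: 0.608432.
Order-3 term: 1/30240 · (-6.88313e-08 − (-5.62500)) = 0.000186012.

S_3 ≈ 0.608618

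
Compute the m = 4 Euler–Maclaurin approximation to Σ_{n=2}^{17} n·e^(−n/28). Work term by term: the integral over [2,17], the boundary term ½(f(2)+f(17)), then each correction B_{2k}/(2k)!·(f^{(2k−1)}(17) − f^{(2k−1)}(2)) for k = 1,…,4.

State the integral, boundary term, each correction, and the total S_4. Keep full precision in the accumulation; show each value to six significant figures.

S_4 ≈ 101.020

Integral: ∫_2^17 x·e^(−x/28) dx = 95.5118.
Boundary: ½(f(2) + f(17)) = ½(1.86213 + 9.26339) = 5.56276.
So far: 101.075.
Order-1 term: 1/12 · (0.214070 − 0.864558) = -0.0542074.
Partial sum through k=1: 101.020.
Order-2 term: −1/720 · (0.00166311 − 0.00347791) = 2.52055e-06.
Partial sum through k=2: 101.020.
Order-3 term: 1/30240 · (3.89436e-06 − 7.46565e-06) = -1.18098e-10.
Partial sum through k=3: 101.020.
Order-4 term: −1/1209600 · (7.22883e-09 − 1.33867e-08) = 5.09086e-15.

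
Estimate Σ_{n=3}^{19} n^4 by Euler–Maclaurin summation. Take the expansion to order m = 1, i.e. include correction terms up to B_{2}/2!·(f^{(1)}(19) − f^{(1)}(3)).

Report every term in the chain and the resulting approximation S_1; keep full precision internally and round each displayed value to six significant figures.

S_1 ≈ 562650

∫_3^19 x^4 dx evaluates to 495171.
Boundary: ½(f(3) + f(19)) = ½(81.0000 + 130321) = 65201.0.
So far: 560372.
Correction k=1: B_{2}/2! · (f^{(1)}(19) − f^{(1)}(3)) = 1/12 · (27436.0 − 108.000) = 2277.33.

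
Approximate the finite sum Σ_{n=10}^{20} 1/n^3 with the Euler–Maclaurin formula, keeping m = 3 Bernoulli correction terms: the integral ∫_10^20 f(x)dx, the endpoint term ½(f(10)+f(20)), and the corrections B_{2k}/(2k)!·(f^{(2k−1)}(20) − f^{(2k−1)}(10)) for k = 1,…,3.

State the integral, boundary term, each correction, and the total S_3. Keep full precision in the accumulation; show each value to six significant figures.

∫_10^20 1/x^3 dx evaluates to 0.00375000.
½[f(10) + f(20)] = ½[0.00100000 + 0.000125000] = 0.000562500.
Running total after boundary: 0.00431250.
k=1: B_{2}/(2)! × [f^{(1)}(20) − f^{(1)}(10)] = 1/12 × (-1.87500e-05 − (-0.000300000)) = 2.34375e-05.
Running total after k=1: 0.00433594.
k=2: B_{4}/(4)! × [f^{(3)}(20) − f^{(3)}(10)] = −1/720 × (-9.37500e-07 − (-6.00000e-05)) = -8.20312e-08.
Running total after k=2: 0.00433586.
k=3: B_{6}/(6)! × [f^{(5)}(20) − f^{(5)}(10)] = 1/30240 × (-9.84375e-08 − (-2.52000e-05)) = 8.30078e-10.

S_3 ≈ 0.00433586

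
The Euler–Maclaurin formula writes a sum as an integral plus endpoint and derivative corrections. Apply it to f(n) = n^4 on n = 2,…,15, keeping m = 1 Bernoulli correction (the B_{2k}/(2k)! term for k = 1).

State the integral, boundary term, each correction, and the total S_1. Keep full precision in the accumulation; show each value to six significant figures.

Integral: ∫_2^15 x^4 dx = 151869.
½[f(2) + f(15)] = ½[16.0000 + 50625.0] = 25320.5.
So far: 177189.
Correction k=1: B_{2}/2! · (f^{(1)}(15) − f^{(1)}(2)) = 1/12 · (13500.0 − 32.0000) = 1122.33.

S_1 ≈ 178311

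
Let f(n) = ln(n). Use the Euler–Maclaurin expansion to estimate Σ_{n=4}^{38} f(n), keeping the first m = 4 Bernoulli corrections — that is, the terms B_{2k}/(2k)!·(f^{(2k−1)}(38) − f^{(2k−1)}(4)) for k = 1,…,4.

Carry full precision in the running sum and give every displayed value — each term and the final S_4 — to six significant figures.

The integral term ∫_4^38 ln(x) dx = 98.6831.
½[f(4) + f(38)] = ½[1.38629 + 3.63759] = 2.51194.
Running total after boundary: 101.195.
k=1: B_{2}/(2)! × [f^{(1)}(38) − f^{(1)}(4)] = 1/12 × (0.0263158 − 0.250000) = -0.0186404.
After k=1: 101.176.
k=2: B_{4}/(4)! × [f^{(3)}(38) − f^{(3)}(4)] = −1/720 × (3.64485e-05 − 0.0312500) = 4.33522e-05.
After k=2: 101.176.
k=3: B_{6}/(6)! × [f^{(5)}(38) − f^{(5)}(4)] = 1/30240 × (3.02896e-07 − 0.0234375) = -7.75040e-07.
After k=3: 101.176.
k=4: B_{8}/(8)! × [f^{(7)}(38) − f^{(7)}(4)] = −1/1209600 × (6.29285e-09 − 0.0439453) = 3.63304e-08.

S_4 ≈ 101.176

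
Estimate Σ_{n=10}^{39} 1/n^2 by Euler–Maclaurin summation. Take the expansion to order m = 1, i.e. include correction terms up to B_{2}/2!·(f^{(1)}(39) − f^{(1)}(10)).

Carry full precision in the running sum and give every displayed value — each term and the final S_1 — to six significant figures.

Integral: ∫_10^39 1/x^2 dx = 0.0743590.
½[f(10) + f(39)] = ½[0.0100000 + 0.000657462] = 0.00532873.
So far: 0.0796877.
Correction k=1: B_{2}/2! · (f^{(1)}(39) − f^{(1)}(10)) = 1/12 · (-3.37160e-05 − (-0.00200000)) = 0.000163857.

S_1 ≈ 0.0798516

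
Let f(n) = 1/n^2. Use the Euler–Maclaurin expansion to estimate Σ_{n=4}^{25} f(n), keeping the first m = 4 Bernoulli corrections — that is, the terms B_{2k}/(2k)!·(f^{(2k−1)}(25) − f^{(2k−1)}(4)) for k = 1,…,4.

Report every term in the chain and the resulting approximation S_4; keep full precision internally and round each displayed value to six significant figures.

S_4 ≈ 0.244612

Integral: ∫_4^25 1/x^2 dx = 0.210000.
Boundary: ½(f(4) + f(25)) = ½(0.0625000 + 0.00160000) = 0.0320500.
Integral + boundary = 0.242050.
Order-1 term: 1/12 · (-0.000128000 − (-0.0312500)) = 0.00259350.
Partial sum through k=1: 0.244643.
Order-2 term: −1/720 · (-2.45760e-06 − (-0.0234375)) = -3.25487e-05.
Partial sum through k=2: 0.244611.
Order-3 term: 1/30240 · (-1.17965e-07 − (-0.0439453)) = 1.45321e-06.
Partial sum through k=3: 0.244612.
Order-4 term: −1/1209600 · (-1.05696e-08 − (-0.153809)) = -1.27157e-07.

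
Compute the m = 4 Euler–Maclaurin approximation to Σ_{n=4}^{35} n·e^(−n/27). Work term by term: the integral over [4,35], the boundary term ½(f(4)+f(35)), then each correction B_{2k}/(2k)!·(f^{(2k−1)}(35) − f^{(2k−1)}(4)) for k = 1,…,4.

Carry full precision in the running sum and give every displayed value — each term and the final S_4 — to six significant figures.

Integral: ∫_4^35 x·e^(−x/27) dx = 263.837.
Boundary: ½(f(4) + f(35)) = ½(3.44921 + 9.57401) = 6.51161.
So far: 270.348.
Order-1 term: 1/12 · (-0.0810498 − 0.734555) = -0.0679670.
After k=1: 270.281.
Order-2 term: −1/720 · (0.000639282 − 0.00337334) = 3.79730e-06.
After k=2: 270.281.
Order-3 term: 1/30240 · (1.90637e-06 − 7.87250e-06) = -1.97293e-10.
After k=3: 270.281.
Order-4 term: −1/1209600 · (4.02717e-09 − 1.52505e-08) = 9.27859e-15.

S_4 ≈ 270.281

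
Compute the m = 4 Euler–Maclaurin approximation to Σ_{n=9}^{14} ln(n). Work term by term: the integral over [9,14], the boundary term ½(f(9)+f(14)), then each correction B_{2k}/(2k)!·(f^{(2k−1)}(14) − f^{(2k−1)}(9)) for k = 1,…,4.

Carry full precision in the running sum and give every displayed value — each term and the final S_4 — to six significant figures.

The integral term ∫_9^14 ln(x) dx = 12.1718.
Boundary: ½(f(9) + f(14)) = ½(2.19722 + 2.63906) = 2.41814.
So far: 14.5899.
k=1: B_{2}/(2)! × [f^{(1)}(14) − f^{(1)}(9)] = 1/12 × (0.0714286 − 0.111111) = -0.00330688.
After k=1: 14.5866.
k=2: B_{4}/(4)! × [f^{(3)}(14) − f^{(3)}(9)] = −1/720 × (0.000728863 − 0.00274348) = 2.79809e-06.
After k=2: 14.5866.
k=3: B_{6}/(6)! × [f^{(5)}(14) − f^{(5)}(9)] = 1/30240 × (4.46243e-05 − 0.000406442) = -1.19649e-08.
After k=3: 14.5866.
k=4: B_{8}/(8)! × [f^{(7)}(14) − f^{(7)}(9)] = −1/1209600 × (6.83024e-06 − 0.000150534) = 1.18803e-10.

S_4 ≈ 14.5866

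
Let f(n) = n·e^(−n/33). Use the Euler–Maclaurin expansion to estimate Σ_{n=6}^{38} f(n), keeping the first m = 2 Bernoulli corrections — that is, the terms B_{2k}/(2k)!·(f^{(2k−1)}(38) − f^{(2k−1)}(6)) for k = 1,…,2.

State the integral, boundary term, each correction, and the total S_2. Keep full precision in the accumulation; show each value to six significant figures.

S_2 ≈ 340.731

Integral: ∫_6^38 x·e^(−x/33) dx = 332.283.
Boundary: ½(f(6) + f(38)) = ½(5.00252 + 12.0140) = 8.50825.
Integral + boundary = 340.792.
Correction k=1: B_{2}/2! · (f^{(1)}(38) − f^{(1)}(6)) = 1/12 · (-0.0479026 − 0.682161) = -0.0608387.
After k=1: 340.731.
Correction k=2: B_{4}/4! · (f^{(3)}(38) − f^{(3)}(6)) = −1/720 · (0.000536650 − 0.00215764) = 2.25137e-06.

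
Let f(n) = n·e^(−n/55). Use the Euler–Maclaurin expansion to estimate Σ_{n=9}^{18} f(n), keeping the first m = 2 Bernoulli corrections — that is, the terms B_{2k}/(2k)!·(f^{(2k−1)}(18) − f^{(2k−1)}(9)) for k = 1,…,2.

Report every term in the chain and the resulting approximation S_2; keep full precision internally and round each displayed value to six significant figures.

S_2 ≈ 104.587

∫_9^18 x·e^(−x/55) dx evaluates to 94.2968.
½[f(9) + f(18)] = ½[7.64146 + 12.9760] = 10.3087.
So far: 104.605.
Order-1 term: 1/12 · (0.484960 − 0.710115) = -0.0187629.
After k=1: 104.587.
Order-2 term: −1/720 · (0.000636937 − 0.000796105) = 2.21066e-07.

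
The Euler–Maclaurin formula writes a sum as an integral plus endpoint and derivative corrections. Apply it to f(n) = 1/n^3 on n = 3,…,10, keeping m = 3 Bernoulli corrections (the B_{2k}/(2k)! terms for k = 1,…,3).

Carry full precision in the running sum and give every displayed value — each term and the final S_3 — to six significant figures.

Integral: ∫_3^10 1/x^3 dx = 0.0505556.
Endpoint term: (f(3) + f(10))/2 = (0.0370370 + 0.00100000)/2 = 0.0190185.
Running total after boundary: 0.0695741.
Order-1 term: 1/12 · (-0.000300000 − (-0.0370370)) = 0.00306142.
Running total after k=1: 0.0726355.
Order-2 term: −1/720 · (-6.00000e-05 − (-0.0823045)) = -0.000114229.
Running total after k=2: 0.0725213.
Order-3 term: 1/30240 · (-2.52000e-05 − (-0.384088)) = 1.27005e-05.

S_3 ≈ 0.0725340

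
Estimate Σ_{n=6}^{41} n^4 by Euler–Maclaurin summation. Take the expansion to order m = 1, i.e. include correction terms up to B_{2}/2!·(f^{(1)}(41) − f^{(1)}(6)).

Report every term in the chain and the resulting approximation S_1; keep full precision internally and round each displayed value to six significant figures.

Integral: ∫_6^41 x^4 dx = 2.31697e+07.
Endpoint term: (f(6) + f(41))/2 = (1296.00 + 2.82576e+06)/2 = 1.41353e+06.
So far: 2.45832e+07.
k=1: B_{2}/(2)! × [f^{(1)}(41) − f^{(1)}(6)] = 1/12 × (275684 − 864.000) = 22901.7.

S_1 ≈ 2.46061e+07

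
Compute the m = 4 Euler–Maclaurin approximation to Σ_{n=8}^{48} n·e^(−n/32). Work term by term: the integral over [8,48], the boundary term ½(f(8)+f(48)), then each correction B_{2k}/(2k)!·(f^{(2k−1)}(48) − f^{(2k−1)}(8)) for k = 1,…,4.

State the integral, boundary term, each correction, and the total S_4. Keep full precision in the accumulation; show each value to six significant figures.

∫_8^48 x·e^(−x/32) dx evaluates to 425.652.
Boundary: ½(f(8) + f(48)) = ½(6.23041 + 10.7102) = 8.47033.
So far: 434.122.
Correction k=1: B_{2}/2! · (f^{(1)}(48) − f^{(1)}(8)) = 1/12 · (-0.111565 − 0.584101) = -0.0579721.
Partial sum through k=1: 434.064.
Correction k=2: B_{4}/4! · (f^{(3)}(48) − f^{(3)}(8)) = −1/720 · (0.000326851 − 0.00209151) = 2.45091e-06.
Partial sum through k=2: 434.064.
Correction k=3: B_{6}/6! · (f^{(5)}(48) − f^{(5)}(8)) = 1/30240 · (7.44777e-07 − 3.52793e-06) = -9.20355e-11.
Partial sum through k=3: 434.064.
Correction k=4: B_{8}/8! · (f^{(7)}(48) − f^{(7)}(8)) = −1/1209600 · (1.14293e-09 − 4.89587e-09) = 3.10263e-15.

S_4 ≈ 434.064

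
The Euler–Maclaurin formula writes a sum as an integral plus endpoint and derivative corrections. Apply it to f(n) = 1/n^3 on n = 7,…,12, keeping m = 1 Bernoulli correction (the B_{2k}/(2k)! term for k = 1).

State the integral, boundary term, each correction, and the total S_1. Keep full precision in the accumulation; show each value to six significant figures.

∫_7^12 1/x^3 dx evaluates to 0.00673186.
Boundary: ½(f(7) + f(12)) = ½(0.00291545 + 0.000578704) = 0.00174708.
Running total after boundary: 0.00847894.
Correction k=1: B_{2}/2! · (f^{(1)}(12) − f^{(1)}(7)) = 1/12 · (-0.000144676 − (-0.00124948)) = 9.20670e-05.

S_1 ≈ 0.00857100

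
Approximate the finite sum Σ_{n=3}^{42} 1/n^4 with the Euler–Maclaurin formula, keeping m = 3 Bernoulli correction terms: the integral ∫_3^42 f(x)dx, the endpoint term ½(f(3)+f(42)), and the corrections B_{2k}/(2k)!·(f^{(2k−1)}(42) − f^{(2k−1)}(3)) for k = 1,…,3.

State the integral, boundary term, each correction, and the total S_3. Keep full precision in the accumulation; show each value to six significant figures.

S_3 ≈ 0.0198210

Integral: ∫_3^42 1/x^4 dx = 0.0123412.
½[f(3) + f(42)] = ½[0.0123457 + 3.21368e-07] = 0.00617300.
So far: 0.0185142.
Order-1 term: 1/12 · (-3.06065e-08 − (-0.0164609)) = 0.00137174.
Running total after k=1: 0.0198859.
Order-2 term: −1/720 · (-5.20519e-10 − (-0.0548697)) = -7.62079e-05.
Running total after k=2: 0.0198097.
Order-3 term: 1/30240 · (-1.65244e-11 − (-0.341411)) = 1.12901e-05.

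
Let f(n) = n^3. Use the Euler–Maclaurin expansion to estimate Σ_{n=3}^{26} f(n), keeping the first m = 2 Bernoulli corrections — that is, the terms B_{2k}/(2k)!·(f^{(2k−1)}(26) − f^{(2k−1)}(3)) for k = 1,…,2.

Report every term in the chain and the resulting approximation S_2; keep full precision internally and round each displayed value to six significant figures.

The integral term ∫_3^26 x^3 dx = 114224.
Endpoint term: (f(3) + f(26))/2 = (27.0000 + 17576.0)/2 = 8801.50.
Integral + boundary = 123025.
Order-1 term: 1/12 · (2028.00 − 27.0000) = 166.750.
Partial sum through k=1: 123192.
Order-2 term: −1/720 · (6.00000 − 6.00000) = 0.00000.

S_2 ≈ 123192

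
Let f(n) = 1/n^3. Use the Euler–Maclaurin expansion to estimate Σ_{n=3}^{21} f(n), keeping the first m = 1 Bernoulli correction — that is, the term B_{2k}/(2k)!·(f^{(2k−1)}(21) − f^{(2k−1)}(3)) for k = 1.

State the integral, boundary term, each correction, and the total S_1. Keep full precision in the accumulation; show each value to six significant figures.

S_1 ≈ 0.0760794

The integral term ∫_3^21 1/x^3 dx = 0.0544218.
Boundary: ½(f(3) + f(21)) = ½(0.0370370 + 0.000107980) = 0.0185725.
So far: 0.0729943.
Correction k=1: B_{2}/2! · (f^{(1)}(21) − f^{(1)}(3)) = 1/12 · (-1.54257e-05 − (-0.0370370)) = 0.00308513.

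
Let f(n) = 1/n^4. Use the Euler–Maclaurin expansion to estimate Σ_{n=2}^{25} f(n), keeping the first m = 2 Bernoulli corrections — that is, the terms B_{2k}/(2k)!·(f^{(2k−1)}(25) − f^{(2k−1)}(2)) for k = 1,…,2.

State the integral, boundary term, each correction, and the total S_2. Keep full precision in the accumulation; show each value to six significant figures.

Integral: ∫_2^25 1/x^4 dx = 0.0416453.
Boundary: ½(f(2) + f(25)) = ½(0.0625000 + 2.56000e-06) = 0.0312513.
Integral + boundary = 0.0728966.
k=1: B_{2}/(2)! × [f^{(1)}(25) − f^{(1)}(2)] = 1/12 × (-4.09600e-07 − (-0.125000)) = 0.0104166.
Partial sum through k=1: 0.0833132.
k=2: B_{4}/(4)! × [f^{(3)}(25) − f^{(3)}(2)] = −1/720 × (-1.96608e-08 − (-0.937500)) = -0.00130208.

S_2 ≈ 0.0820112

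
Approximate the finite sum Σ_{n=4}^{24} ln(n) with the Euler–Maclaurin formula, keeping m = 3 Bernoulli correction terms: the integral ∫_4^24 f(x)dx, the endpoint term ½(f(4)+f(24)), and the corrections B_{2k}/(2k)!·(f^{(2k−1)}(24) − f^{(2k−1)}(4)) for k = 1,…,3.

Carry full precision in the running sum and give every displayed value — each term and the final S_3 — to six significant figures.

Integral: ∫_4^24 ln(x) dx = 50.7281.
Boundary: ½(f(4) + f(24)) = ½(1.38629 + 3.17805) = 2.28217.
Integral + boundary = 53.0103.
Order-1 term: 1/12 · (0.0416667 − 0.250000) = -0.0173611.
Running total after k=1: 52.9929.
Order-2 term: −1/720 · (0.000144676 − 0.0312500) = 4.32018e-05.
Running total after k=2: 52.9930.
Order-3 term: 1/30240 · (3.01408e-06 − 0.0234375) = -7.74950e-07.

S_3 ≈ 52.9930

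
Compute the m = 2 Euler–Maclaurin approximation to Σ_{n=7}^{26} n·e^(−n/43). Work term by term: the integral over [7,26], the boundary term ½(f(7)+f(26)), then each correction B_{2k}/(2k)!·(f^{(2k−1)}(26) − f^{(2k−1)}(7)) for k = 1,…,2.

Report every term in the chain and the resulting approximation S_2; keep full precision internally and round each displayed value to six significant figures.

The integral term ∫_7^26 x·e^(−x/43) dx = 206.235.
Boundary: ½(f(7) + f(26)) = ½(5.94838 + 14.2029) = 10.0756.
Running total after boundary: 216.311.
Order-1 term: 1/12 · (0.215965 − 0.711435) = -0.0412891.
Partial sum through k=1: 216.270.
Order-2 term: −1/720 · (0.000707677 − 0.00130393) = 8.28133e-07.

S_2 ≈ 216.270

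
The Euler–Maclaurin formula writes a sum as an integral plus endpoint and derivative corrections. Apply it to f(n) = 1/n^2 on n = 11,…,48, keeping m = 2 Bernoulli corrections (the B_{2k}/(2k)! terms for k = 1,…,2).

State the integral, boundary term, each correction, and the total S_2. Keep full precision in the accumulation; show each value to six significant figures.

Integral: ∫_11^48 1/x^2 dx = 0.0700758.
Boundary: ½(f(11) + f(48)) = ½(0.00826446 + 0.000434028) = 0.00434925.
Integral + boundary = 0.0744250.
Order-1 term: 1/12 · (-1.80845e-05 − (-0.00150263)) = 0.000123712.
Running total after k=1: 0.0745487.
Order-2 term: −1/720 · (-9.41901e-08 − (-0.000149021)) = -2.06843e-07.

S_2 ≈ 0.0745485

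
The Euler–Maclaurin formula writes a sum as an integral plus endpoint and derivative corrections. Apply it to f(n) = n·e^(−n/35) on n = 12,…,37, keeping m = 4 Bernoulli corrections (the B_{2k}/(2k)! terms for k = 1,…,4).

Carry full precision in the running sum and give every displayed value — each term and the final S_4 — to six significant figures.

∫_12^37 x·e^(−x/35) dx evaluates to 291.955.
½[f(12) + f(37)] = ½[8.51688 + 12.8555] = 10.6862.
So far: 302.641.
Order-1 term: 1/12 · (-0.0198541 − 0.466400) = -0.0405212.
After k=1: 302.601.
Order-2 term: −1/720 · (0.000551053 − 0.00153949) = 1.37283e-06.
After k=2: 302.601.
Order-3 term: 1/30240 · (9.12909e-07 − 2.20265e-06) = -4.26503e-11.
After k=3: 302.601.
Order-4 term: −1/1209600 · (1.12325e-09 − 2.57027e-09) = 1.19628e-15.

S_4 ≈ 302.601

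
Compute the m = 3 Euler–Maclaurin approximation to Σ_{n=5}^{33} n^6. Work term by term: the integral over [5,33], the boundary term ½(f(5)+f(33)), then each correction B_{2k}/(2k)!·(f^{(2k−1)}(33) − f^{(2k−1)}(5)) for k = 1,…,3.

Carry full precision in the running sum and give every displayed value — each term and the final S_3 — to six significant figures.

S_3 ≈ 6.75364e+09

Integral: ∫_5^33 x^6 dx = 6.08834e+09.
Endpoint term: (f(5) + f(33))/2 = (15625.0 + 1.29147e+09)/2 = 6.45742e+08.
Running total after boundary: 6.73408e+09.
Order-1 term: 1/12 · (2.34812e+08 − 18750.0) = 1.95661e+07.
After k=1: 6.75365e+09.
Order-2 term: −1/720 · (4.31244e+06 − 15000.0) = -5968.67.
After k=2: 6.75364e+09.
Order-3 term: 1/30240 · (23760.0 − 3600.00) = 0.666667.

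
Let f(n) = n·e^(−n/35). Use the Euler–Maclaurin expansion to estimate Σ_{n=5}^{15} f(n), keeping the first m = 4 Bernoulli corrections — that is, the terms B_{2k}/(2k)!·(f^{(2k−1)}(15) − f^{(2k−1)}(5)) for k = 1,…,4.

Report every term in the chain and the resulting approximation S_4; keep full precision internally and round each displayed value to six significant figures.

The integral term ∫_5^15 x·e^(−x/35) dx = 73.6107.
Boundary: ½(f(5) + f(15)) = ½(4.33439 + 9.77159) = 7.05299.
Running total after boundary: 80.6637.
Correction k=1: B_{2}/2! · (f^{(1)}(15) − f^{(1)}(5)) = 1/12 · (0.372251 − 0.743038) = -0.0308989.
Running total after k=1: 80.6328.
Correction k=2: B_{4}/4! · (f^{(3)}(15) − f^{(3)}(5)) = −1/720 · (0.00136745 − 0.00202187) = 9.08917e-07.
Running total after k=2: 80.6328.
Correction k=3: B_{6}/6! · (f^{(5)}(15) − f^{(5)}(5)) = 1/30240 · (1.98451e-06 − 2.80586e-06) = -2.71611e-11.
Running total after k=3: 80.6328.
Correction k=4: B_{8}/8! · (f^{(7)}(15) − f^{(7)}(5)) = −1/1209600 · (2.32876e-09 − 3.23365e-09) = 7.48087e-16.

S_4 ≈ 80.6328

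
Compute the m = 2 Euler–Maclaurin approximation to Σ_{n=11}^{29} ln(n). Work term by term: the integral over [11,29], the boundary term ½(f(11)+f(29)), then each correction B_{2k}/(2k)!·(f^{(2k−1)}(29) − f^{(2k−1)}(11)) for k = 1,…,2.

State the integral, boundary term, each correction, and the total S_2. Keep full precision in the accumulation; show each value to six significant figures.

S_2 ≈ 56.1526

∫_11^29 ln(x) dx evaluates to 53.2747.
½[f(11) + f(29)] = ½[2.39790 + 3.36730] = 2.88260.
Integral + boundary = 56.1573.
Correction k=1: B_{2}/2! · (f^{(1)}(29) − f^{(1)}(11)) = 1/12 · (0.0344828 − 0.0909091) = -0.00470219.
After k=1: 56.1526.
Correction k=2: B_{4}/4! · (f^{(3)}(29) − f^{(3)}(11)) = −1/720 · (8.20042e-05 − 0.00150263) = 1.97309e-06.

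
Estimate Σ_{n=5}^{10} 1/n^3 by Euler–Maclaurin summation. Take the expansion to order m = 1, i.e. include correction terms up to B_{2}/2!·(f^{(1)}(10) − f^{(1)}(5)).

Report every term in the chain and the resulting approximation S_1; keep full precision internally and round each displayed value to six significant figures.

S_1 ≈ 0.0198750

∫_5^10 1/x^3 dx evaluates to 0.0150000.
½[f(5) + f(10)] = ½[0.00800000 + 0.00100000] = 0.00450000.
So far: 0.0195000.
Order-1 term: 1/12 · (-0.000300000 − (-0.00480000)) = 0.000375000.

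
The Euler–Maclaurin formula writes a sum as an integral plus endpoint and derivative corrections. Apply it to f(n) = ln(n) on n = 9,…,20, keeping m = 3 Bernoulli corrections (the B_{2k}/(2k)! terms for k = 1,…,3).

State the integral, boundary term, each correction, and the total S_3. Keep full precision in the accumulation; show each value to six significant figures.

Integral: ∫_9^20 ln(x) dx = 29.1396.
Boundary: ½(f(9) + f(20)) = ½(2.19722 + 2.99573) = 2.59648.
Running total after boundary: 31.7361.
k=1: B_{2}/(2)! × [f^{(1)}(20) − f^{(1)}(9)] = 1/12 × (0.0500000 − 0.111111) = -0.00509259.
Partial sum through k=1: 31.7310.
k=2: B_{4}/(4)! × [f^{(3)}(20) − f^{(3)}(9)] = −1/720 × (0.000250000 − 0.00274348) = 3.46317e-06.
Partial sum through k=2: 31.7310.
k=3: B_{6}/(6)! × [f^{(5)}(20) − f^{(5)}(9)] = 1/30240 × (7.50000e-06 − 0.000406442) = -1.31925e-08.

S_3 ≈ 31.7310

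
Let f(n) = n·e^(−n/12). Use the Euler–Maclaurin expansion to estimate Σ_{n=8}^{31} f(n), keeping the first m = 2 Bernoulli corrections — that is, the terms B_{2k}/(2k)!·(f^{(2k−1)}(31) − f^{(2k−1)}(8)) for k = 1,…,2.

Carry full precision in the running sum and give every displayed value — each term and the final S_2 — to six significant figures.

The integral term ∫_8^31 x·e^(−x/12) dx = 84.2508.
Endpoint term: (f(8) + f(31))/2 = (4.10734 + 2.34118)/2 = 3.22426.
Running total after boundary: 87.4751.
Correction k=1: B_{2}/2! · (f^{(1)}(31) − f^{(1)}(8)) = 1/12 · (-0.119576 − 0.171139) = -0.0242263.
After k=1: 87.4509.
Correction k=2: B_{4}/4! · (f^{(3)}(31) − f^{(3)}(8)) = −1/720 · (0.000218524 − 0.00831926) = 1.12510e-05.

S_2 ≈ 87.4509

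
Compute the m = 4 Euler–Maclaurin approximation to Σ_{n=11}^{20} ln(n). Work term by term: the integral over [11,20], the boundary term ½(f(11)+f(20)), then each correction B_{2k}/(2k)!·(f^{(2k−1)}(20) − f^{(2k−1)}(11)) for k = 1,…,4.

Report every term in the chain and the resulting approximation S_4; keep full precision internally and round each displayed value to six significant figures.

S_4 ≈ 27.2312

Integral: ∫_11^20 ln(x) dx = 24.5378.
Endpoint term: (f(11) + f(20))/2 = (2.39790 + 2.99573)/2 = 2.69681.
So far: 27.2346.
k=1: B_{2}/(2)! × [f^{(1)}(20) − f^{(1)}(11)] = 1/12 × (0.0500000 − 0.0909091) = -0.00340909.
Partial sum through k=1: 27.2312.
k=2: B_{4}/(4)! × [f^{(3)}(20) − f^{(3)}(11)] = −1/720 × (0.000250000 − 0.00150263) = 1.73976e-06.
Partial sum through k=2: 27.2312.
k=3: B_{6}/(6)! × [f^{(5)}(20) − f^{(5)}(11)] = 1/30240 × (7.50000e-06 − 0.000149021) = -4.67993e-09.
Partial sum through k=3: 27.2312.
k=4: B_{8}/(8)! × [f^{(7)}(20) − f^{(7)}(11)] = −1/1209600 × (5.62500e-07 − 3.69474e-05) = 3.00801e-11.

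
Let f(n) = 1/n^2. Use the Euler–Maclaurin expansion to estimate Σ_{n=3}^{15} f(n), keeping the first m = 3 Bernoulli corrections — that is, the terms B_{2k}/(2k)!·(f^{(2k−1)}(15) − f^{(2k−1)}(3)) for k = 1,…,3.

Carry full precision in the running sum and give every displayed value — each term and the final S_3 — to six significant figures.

S_3 ≈ 0.330442

∫_3^15 1/x^2 dx evaluates to 0.266667.
½[f(3) + f(15)] = ½[0.111111 + 0.00444444] = 0.0577778.
So far: 0.324444.
Order-1 term: 1/12 · (-0.000592593 − (-0.0740741)) = 0.00612346.
Running total after k=1: 0.330568.
Order-2 term: −1/720 · (-3.16049e-05 − (-0.0987654)) = -0.000137130.
Running total after k=2: 0.330431.
Order-3 term: 1/30240 · (-4.21399e-06 − (-0.329218)) = 1.08867e-05.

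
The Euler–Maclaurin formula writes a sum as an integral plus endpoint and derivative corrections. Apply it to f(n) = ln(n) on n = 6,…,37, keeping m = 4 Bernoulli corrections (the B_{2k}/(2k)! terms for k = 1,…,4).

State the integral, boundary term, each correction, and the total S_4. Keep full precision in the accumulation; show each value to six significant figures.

∫_6^37 ln(x) dx evaluates to 91.8534.
Endpoint term: (f(6) + f(37))/2 = (1.79176 + 3.61092)/2 = 2.70134.
Running total after boundary: 94.5547.
Correction k=1: B_{2}/2! · (f^{(1)}(37) − f^{(1)}(6)) = 1/12 · (0.0270270 − 0.166667) = -0.0116366.
Running total after k=1: 94.5431.
Correction k=2: B_{4}/4! · (f^{(3)}(37) − f^{(3)}(6)) = −1/720 · (3.94843e-05 − 0.00925926) = 1.28052e-05.
Running total after k=2: 94.5431.
Correction k=3: B_{6}/6! · (f^{(5)}(37) − f^{(5)}(6)) = 1/30240 · (3.46101e-07 − 0.00308642) = -1.02053e-07.
Running total after k=3: 94.5431.
Correction k=4: B_{8}/8! · (f^{(7)}(37) − f^{(7)}(6)) = −1/1209600 · (7.58439e-09 − 0.00257202) = 2.12633e-09.

S_4 ≈ 94.5431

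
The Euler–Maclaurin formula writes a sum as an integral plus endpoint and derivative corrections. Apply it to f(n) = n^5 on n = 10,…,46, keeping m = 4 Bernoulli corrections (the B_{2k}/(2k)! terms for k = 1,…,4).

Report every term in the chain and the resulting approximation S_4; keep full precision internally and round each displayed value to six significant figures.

∫_10^46 x^5 dx evaluates to 1.57888e+09.
Endpoint term: (f(10) + f(46))/2 = (100000 + 2.05963e+08)/2 = 1.03031e+08.
Integral + boundary = 1.68191e+09.
Order-1 term: 1/12 · (2.23873e+07 − 50000.0) = 1.86144e+06.
Partial sum through k=1: 1.68378e+09.
Order-2 term: −1/720 · (126960 − 6000.00) = -168.000.
Partial sum through k=2: 1.68378e+09.
Order-3 term: 1/30240 · (120.000 − 120.000) = 0.00000.
Partial sum through k=3: 1.68378e+09.
Order-4 term: −1/1209600 · (0.00000 − 0.00000) = 0.00000.

S_4 ≈ 1.68378e+09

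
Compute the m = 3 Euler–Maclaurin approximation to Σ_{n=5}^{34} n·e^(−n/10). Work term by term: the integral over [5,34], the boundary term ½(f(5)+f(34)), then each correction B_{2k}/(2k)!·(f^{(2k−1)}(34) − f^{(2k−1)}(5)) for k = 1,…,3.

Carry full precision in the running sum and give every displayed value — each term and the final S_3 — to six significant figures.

S_3 ≈ 78.3471

∫_5^34 x·e^(−x/10) dx evaluates to 76.2954.
½[f(5) + f(34)] = ½[3.03265 + 1.13469] = 2.08367.
So far: 78.3790.
k=1: B_{2}/(2)! × [f^{(1)}(34) − f^{(1)}(5)] = 1/12 × (-0.0800958 − 0.303265) = -0.0319468.
Running total after k=1: 78.3471.
k=2: B_{4}/(4)! × [f^{(3)}(34) − f^{(3)}(5)] = −1/720 × (-0.000133493 − 0.0151633) = 2.12455e-05.
Running total after k=2: 78.3471.
k=3: B_{6}/(6)! × [f^{(5)}(34) − f^{(5)}(5)] = 1/30240 × (5.33972e-06 − 0.000272939) = -8.84918e-09.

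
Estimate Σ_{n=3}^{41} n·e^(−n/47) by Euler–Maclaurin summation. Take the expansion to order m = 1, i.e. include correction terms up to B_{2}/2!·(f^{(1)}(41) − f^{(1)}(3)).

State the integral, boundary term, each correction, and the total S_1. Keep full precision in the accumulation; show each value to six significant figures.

The integral term ∫_3^41 x·e^(−x/47) dx = 475.954.
Endpoint term: (f(3) + f(41))/2 = (2.81449 + 17.1369)/2 = 9.97568.
Running total after boundary: 485.930.
Correction k=1: B_{2}/2! · (f^{(1)}(41) − f^{(1)}(3)) = 1/12 · (0.0533581 − 0.878282) = -0.0687436.

S_1 ≈ 485.861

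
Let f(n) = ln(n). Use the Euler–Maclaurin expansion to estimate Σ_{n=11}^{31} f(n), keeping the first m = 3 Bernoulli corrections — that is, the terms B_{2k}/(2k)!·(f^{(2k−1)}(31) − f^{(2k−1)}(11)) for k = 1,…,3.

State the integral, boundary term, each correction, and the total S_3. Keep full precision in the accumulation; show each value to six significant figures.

∫_11^31 ln(x) dx evaluates to 60.0768.
Endpoint term: (f(11) + f(31))/2 = (2.39790 + 3.43399)/2 = 2.91594.
So far: 62.9927.
Order-1 term: 1/12 · (0.0322581 − 0.0909091) = -0.00488759.
After k=1: 62.9878.
Order-2 term: −1/720 · (6.71344e-05 − 0.00150263) = 1.99374e-06.
After k=2: 62.9878.
Order-3 term: 1/30240 · (8.38306e-07 − 0.000149021) = -4.90023e-09.

S_3 ≈ 62.9878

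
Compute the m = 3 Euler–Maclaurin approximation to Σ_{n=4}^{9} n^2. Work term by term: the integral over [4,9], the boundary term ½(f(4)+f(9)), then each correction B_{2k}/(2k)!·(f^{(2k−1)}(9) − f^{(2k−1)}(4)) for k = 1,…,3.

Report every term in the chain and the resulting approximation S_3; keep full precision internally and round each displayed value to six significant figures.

∫_4^9 x^2 dx evaluates to 221.667.
½[f(4) + f(9)] = ½[16.0000 + 81.0000] = 48.5000.
Integral + boundary = 270.167.
k=1: B_{2}/(2)! × [f^{(1)}(9) − f^{(1)}(4)] = 1/12 × (18.0000 − 8.00000) = 0.833333.
Partial sum through k=1: 271.000.
k=2: B_{4}/(4)! × [f^{(3)}(9) − f^{(3)}(4)] = −1/720 × (0.00000 − 0.00000) = 0.00000.
Partial sum through k=2: 271.000.
k=3: B_{6}/(6)! × [f^{(5)}(9) − f^{(5)}(4)] = 1/30240 × (0.00000 − 0.00000) = 0.00000.

S_3 ≈ 271.000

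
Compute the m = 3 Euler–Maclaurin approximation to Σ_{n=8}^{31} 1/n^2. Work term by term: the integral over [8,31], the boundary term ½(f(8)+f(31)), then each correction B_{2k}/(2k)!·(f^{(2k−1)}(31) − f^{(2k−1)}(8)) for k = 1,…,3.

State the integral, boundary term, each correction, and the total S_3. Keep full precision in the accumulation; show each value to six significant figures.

The integral term ∫_8^31 1/x^2 dx = 0.0927419.
Endpoint term: (f(8) + f(31))/2 = (0.0156250 + 0.00104058)/2 = 0.00833279.
Running total after boundary: 0.101075.
Order-1 term: 1/12 · (-6.71344e-05 − (-0.00390625)) = 0.000319926.
Partial sum through k=1: 0.101395.
Order-2 term: −1/720 · (-8.38306e-07 − (-0.000732422)) = -1.01609e-06.
Partial sum through k=2: 0.101394.
Order-3 term: 1/30240 · (-2.61698e-08 − (-0.000343323)) = 1.13524e-08.

S_3 ≈ 0.101394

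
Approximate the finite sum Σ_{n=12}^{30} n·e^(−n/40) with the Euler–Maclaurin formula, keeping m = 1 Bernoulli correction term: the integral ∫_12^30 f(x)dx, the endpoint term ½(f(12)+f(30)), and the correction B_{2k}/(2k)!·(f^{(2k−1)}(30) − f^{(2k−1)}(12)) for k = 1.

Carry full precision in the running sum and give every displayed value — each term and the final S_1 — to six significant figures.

The integral term ∫_12^30 x·e^(−x/40) dx = 218.276.
½[f(12) + f(30)] = ½[8.88982 + 14.1710] = 11.5304.
Integral + boundary = 229.806.
Order-1 term: 1/12 · (0.118092 − 0.518573) = -0.0333734.

S_1 ≈ 229.773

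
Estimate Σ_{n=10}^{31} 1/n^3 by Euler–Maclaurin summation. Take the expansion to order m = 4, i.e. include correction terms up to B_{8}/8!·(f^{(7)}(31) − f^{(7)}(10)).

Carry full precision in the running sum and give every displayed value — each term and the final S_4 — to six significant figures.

S_4 ≈ 0.00502114

The integral term ∫_10^31 1/x^3 dx = 0.00447971.
Boundary: ½(f(10) + f(31)) = ½(0.00100000 + 3.35672e-05) = 0.000516784.
Running total after boundary: 0.00499649.
Order-1 term: 1/12 · (-3.24844e-06 − (-0.000300000)) = 2.47293e-05.
Partial sum through k=1: 0.00502122.
Order-2 term: −1/720 · (-6.76054e-08 − (-6.00000e-05)) = -8.32394e-08.
Partial sum through k=2: 0.00502114.
Order-3 term: 1/30240 · (-2.95466e-09 − (-2.52000e-05)) = 8.33236e-10.
Partial sum through k=3: 0.00502114.
Order-4 term: −1/1209600 · (-2.21369e-10 − (-1.81440e-05)) = -1.49998e-11.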